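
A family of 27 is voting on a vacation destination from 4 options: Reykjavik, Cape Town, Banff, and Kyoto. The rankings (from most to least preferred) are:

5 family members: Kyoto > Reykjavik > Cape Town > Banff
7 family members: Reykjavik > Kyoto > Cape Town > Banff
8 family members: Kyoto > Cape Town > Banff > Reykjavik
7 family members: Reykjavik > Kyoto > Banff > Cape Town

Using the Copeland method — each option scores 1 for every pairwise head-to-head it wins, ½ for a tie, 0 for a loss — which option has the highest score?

Reykjavik

Reykjavik: beats Cape Town, Banff, and Kyoto → score 3.
Cape Town: beats Banff; loses to Reykjavik and Kyoto → score 1.
Banff: loses to Reykjavik, Cape Town, and Kyoto → score 0.
Kyoto: beats Cape Town and Banff; loses to Reykjavik → score 2.
Reykjavik has the best pairwise record.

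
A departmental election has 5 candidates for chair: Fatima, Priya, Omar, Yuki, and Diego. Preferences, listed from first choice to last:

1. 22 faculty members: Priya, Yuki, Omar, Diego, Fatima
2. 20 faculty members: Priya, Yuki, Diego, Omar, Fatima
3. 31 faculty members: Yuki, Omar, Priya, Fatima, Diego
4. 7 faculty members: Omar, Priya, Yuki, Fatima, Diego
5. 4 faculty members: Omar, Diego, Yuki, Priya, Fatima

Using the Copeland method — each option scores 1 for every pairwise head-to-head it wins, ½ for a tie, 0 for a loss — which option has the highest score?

Fatima: loses to Priya, Omar, Yuki, and Diego → score 0.
Priya: beats Fatima, Yuki, and Diego; ties Omar → score 3.5.
Omar: beats Fatima and Diego; ties Priya; loses to Yuki → score 2.5.
Yuki: beats Fatima, Omar, and Diego; loses to Priya → score 3.
Diego: beats Fatima; loses to Priya, Omar, and Yuki → score 1.
Priya has the best pairwise record.

Priya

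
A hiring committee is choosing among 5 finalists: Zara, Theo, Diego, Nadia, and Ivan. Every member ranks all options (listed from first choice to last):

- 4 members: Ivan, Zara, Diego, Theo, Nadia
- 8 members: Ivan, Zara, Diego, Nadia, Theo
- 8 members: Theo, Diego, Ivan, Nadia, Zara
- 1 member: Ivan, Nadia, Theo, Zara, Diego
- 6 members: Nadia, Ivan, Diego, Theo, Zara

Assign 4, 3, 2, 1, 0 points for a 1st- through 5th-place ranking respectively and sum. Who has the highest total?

Zara: 4·3 + 8·3 + 8·0 + 1·1 + 6·0 = 37
Theo: 4·1 + 8·0 + 8·4 + 1·2 + 6·1 = 44
Diego: 4·2 + 8·2 + 8·3 + 1·0 + 6·2 = 60
Nadia: 4·0 + 8·1 + 8·1 + 1·3 + 6·4 = 43
Ivan: 4·4 + 8·4 + 8·2 + 1·4 + 6·3 = 86
Ivan has the highest Borda score (86).

Ivan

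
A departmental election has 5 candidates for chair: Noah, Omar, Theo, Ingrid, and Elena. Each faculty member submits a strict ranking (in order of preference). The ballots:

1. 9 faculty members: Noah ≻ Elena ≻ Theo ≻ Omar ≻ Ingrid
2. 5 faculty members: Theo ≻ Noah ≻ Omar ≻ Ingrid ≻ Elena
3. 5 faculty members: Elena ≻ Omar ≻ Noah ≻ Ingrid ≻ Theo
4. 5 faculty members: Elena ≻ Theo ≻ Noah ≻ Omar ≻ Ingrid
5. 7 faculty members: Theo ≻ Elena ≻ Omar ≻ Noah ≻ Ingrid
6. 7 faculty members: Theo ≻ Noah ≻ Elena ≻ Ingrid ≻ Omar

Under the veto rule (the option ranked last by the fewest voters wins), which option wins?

Last-place votes: Noah 0, Omar 7, Theo 5, Ingrid 21, Elena 5.
Noah is ranked last by the fewest voters, so Noah wins.

Noah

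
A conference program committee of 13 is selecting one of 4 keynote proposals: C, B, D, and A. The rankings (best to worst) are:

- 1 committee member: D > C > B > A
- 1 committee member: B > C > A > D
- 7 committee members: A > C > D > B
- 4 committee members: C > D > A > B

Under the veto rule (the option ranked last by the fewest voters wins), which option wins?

Last-place votes: C 0, B 11, D 1, A 1.
C is ranked last by the fewest voters, so C wins.

C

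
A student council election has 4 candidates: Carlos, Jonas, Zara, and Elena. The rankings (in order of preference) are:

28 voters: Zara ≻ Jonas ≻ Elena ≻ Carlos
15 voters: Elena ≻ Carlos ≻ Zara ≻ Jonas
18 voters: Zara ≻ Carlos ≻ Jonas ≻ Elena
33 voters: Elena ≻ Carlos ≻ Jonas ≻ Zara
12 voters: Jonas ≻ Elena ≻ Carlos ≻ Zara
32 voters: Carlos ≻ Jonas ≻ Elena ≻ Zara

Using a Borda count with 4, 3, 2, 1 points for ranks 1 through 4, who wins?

Carlos: 28·1 + 15·3 + 18·3 + 33·3 + 12·2 + 32·4 = 378
Jonas: 28·3 + 15·1 + 18·2 + 33·2 + 12·4 + 32·3 = 345
Zara: 28·4 + 15·2 + 18·4 + 33·1 + 12·1 + 32·1 = 291
Elena: 28·2 + 15·4 + 18·1 + 33·4 + 12·3 + 32·2 = 366
Carlos has the highest Borda score (378).

Carlos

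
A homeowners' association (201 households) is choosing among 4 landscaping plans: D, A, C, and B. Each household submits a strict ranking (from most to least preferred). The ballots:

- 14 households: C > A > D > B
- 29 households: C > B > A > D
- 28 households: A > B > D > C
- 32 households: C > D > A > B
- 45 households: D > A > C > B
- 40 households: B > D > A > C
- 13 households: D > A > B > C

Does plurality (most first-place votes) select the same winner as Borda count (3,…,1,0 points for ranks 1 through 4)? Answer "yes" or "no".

no

Plurality — first-place votes: D 58, A 28, C 75, B 40. Winner: C.
Borda — scores: D 360, A 329, C 270, B 247. Winner: D.
The two methods disagree.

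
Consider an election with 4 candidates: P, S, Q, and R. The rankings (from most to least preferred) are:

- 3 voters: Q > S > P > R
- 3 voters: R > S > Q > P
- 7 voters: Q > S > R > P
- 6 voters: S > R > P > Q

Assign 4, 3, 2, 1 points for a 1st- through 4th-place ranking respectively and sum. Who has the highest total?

P: 3·2 + 3·1 + 7·1 + 6·2 = 28
S: 3·3 + 3·3 + 7·3 + 6·4 = 63
Q: 3·4 + 3·2 + 7·4 + 6·1 = 52
R: 3·1 + 3·4 + 7·2 + 6·3 = 47
S has the highest Borda score (63).

S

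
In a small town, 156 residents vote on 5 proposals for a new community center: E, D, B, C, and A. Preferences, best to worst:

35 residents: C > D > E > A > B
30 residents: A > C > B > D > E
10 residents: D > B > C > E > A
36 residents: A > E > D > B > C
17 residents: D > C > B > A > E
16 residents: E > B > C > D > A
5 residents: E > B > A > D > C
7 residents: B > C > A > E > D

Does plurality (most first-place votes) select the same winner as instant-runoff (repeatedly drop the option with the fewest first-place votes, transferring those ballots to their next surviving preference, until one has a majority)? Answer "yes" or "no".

Plurality — first-place votes: E 21, D 27, B 7, C 35, A 66. Winner: A.
Instant-runoff — R1 E 21, D 27, B 7, C 35, A 66 (B out); R2 E 21, D 27, C 42, A 66 (E out); R3 D 27, C 58, A 71 (D out); R4 C 85, A 71 (C winner). Winner: C.
The two methods disagree.

no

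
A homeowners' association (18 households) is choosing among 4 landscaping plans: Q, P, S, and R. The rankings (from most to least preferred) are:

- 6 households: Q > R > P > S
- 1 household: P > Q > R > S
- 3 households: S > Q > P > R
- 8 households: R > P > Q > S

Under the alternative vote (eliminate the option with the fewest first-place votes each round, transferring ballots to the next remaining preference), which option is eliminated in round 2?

S

Round 1: Q 6, P 1, S 3, R 8. Eliminate P.
Round 2: Q 7, S 3, R 8. Eliminate S.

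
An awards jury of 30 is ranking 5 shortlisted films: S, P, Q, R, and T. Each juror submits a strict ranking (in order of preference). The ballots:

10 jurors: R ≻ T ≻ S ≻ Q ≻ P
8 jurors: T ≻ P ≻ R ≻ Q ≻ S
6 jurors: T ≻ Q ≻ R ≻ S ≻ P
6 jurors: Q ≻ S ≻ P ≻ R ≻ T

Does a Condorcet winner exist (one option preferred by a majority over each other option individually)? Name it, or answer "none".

R vs S: 24–6 for R.
R vs P: 16–14 for R.
R vs Q: 18–12 for R.
R vs T: 16–14 for R.
R beats every other option head-to-head.

R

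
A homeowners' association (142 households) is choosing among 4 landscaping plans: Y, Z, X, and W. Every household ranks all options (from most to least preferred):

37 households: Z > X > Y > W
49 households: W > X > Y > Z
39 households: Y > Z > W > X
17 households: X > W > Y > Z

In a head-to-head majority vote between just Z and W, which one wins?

Z

Voters preferring Z to W: 76; preferring W to Z: 66.
Z wins the head-to-head.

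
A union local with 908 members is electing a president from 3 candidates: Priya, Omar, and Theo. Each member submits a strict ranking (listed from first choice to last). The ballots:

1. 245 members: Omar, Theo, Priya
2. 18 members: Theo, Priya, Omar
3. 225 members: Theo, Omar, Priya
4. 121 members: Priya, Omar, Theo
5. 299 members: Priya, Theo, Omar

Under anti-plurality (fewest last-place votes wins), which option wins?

Theo

Last-place votes: Priya 470, Omar 317, Theo 121.
Theo is ranked last by the fewest voters, so Theo wins.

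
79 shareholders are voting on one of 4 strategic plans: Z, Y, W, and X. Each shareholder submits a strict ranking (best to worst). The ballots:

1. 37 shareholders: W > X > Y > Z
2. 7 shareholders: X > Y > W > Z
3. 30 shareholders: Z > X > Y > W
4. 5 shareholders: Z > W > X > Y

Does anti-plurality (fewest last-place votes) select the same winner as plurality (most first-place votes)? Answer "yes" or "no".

no

Anti-plurality — last-place votes: Z 44, Y 5, W 30, X 0. Winner: X.
Plurality — first-place votes: Z 35, Y 0, W 37, X 7. Winner: W.
The two methods disagree.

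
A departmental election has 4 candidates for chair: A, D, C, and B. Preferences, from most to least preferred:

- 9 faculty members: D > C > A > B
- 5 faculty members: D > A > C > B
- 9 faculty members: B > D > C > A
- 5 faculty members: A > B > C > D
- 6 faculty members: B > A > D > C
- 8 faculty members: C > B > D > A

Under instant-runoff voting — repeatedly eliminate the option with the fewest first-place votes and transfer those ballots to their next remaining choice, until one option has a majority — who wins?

Round 1: A 5, D 14, C 8, B 15. Eliminate A.
Round 2: D 14, C 8, B 20. Eliminate C.
Round 3: D 14, B 28. B has a majority.

B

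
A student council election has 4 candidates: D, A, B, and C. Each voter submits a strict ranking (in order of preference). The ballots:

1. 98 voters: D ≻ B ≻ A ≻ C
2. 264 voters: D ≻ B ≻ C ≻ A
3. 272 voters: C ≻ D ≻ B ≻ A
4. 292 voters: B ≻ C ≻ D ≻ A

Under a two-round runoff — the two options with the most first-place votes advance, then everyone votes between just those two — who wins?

D

Round 1 first-place votes: D 362, A 0, B 292, C 272.
D and B advance.
Runoff: D is preferred to B by 634 voters; B by 292.
D wins the runoff.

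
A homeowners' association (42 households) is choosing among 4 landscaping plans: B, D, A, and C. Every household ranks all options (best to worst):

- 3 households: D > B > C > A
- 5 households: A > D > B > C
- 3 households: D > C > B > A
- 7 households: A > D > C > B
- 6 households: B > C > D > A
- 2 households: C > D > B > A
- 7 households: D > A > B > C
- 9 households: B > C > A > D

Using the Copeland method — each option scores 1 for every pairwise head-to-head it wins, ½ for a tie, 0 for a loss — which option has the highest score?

D

B: beats A and C; loses to D → score 2.
D: beats B and C; ties A → score 2.5.
A: ties D; loses to B and C → score 0.5.
C: beats A; loses to B and D → score 1.
D has the best pairwise record.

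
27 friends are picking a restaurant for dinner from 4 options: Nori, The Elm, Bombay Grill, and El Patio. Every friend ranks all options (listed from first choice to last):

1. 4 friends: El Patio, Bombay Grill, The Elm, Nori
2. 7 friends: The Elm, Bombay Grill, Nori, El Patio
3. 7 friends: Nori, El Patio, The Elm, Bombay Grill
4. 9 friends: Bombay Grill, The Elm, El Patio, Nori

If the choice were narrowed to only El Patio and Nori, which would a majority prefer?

Voters preferring El Patio to Nori: 13; preferring Nori to El Patio: 14.
Nori wins the head-to-head.

Nori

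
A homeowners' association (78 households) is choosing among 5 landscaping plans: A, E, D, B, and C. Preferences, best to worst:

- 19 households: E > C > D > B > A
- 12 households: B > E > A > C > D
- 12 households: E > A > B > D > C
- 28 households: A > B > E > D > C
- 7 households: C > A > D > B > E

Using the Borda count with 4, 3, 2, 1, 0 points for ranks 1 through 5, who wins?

E

A: 19·0 + 12·2 + 12·3 + 28·4 + 7·3 = 193
E: 19·4 + 12·3 + 12·4 + 28·2 + 7·0 = 216
D: 19·2 + 12·0 + 12·1 + 28·1 + 7·2 = 92
B: 19·1 + 12·4 + 12·2 + 28·3 + 7·1 = 182
C: 19·3 + 12·1 + 12·0 + 28·0 + 7·4 = 97
E has the highest Borda score (216).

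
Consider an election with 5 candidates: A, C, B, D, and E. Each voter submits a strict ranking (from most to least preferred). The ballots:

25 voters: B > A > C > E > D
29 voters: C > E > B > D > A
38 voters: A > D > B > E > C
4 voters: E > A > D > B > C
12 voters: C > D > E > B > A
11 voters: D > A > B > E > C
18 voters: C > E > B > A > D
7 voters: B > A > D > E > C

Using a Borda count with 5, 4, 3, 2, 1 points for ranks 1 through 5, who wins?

B

A: 25·4 + 29·1 + 38·5 + 4·4 + 12·1 + 11·4 + 18·2 + 7·4 = 455
C: 25·3 + 29·5 + 38·1 + 4·1 + 12·5 + 11·1 + 18·5 + 7·1 = 430
B: 25·5 + 29·3 + 38·3 + 4·2 + 12·2 + 11·3 + 18·3 + 7·5 = 480
D: 25·1 + 29·2 + 38·4 + 4·3 + 12·4 + 11·5 + 18·1 + 7·3 = 389
E: 25·2 + 29·4 + 38·2 + 4·5 + 12·3 + 11·2 + 18·4 + 7·2 = 406
B has the highest Borda score (480).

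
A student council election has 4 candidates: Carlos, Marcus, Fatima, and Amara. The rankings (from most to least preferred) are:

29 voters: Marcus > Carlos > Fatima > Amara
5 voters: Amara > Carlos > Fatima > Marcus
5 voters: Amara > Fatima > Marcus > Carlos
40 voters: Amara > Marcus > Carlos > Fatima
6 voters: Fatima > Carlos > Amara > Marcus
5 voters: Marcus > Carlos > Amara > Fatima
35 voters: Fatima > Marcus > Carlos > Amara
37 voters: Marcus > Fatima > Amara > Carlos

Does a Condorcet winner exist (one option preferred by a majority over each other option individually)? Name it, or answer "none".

Marcus vs Carlos: 151–11 for Marcus.
Marcus vs Fatima: 111–51 for Marcus.
Marcus vs Amara: 106–56 for Marcus.
Marcus beats every other option head-to-head.

Marcus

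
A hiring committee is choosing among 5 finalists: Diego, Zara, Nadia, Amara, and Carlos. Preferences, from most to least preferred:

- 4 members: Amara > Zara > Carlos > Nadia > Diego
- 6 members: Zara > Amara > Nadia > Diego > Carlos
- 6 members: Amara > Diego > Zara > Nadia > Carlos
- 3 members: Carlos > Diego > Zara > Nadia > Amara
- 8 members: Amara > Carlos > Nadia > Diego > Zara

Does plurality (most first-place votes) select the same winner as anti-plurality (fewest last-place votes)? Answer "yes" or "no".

no

Plurality — first-place votes: Diego 0, Zara 6, Nadia 0, Amara 18, Carlos 3. Winner: Amara.
Anti-plurality — last-place votes: Diego 4, Zara 8, Nadia 0, Amara 3, Carlos 12. Winner: Nadia.
The two methods disagree.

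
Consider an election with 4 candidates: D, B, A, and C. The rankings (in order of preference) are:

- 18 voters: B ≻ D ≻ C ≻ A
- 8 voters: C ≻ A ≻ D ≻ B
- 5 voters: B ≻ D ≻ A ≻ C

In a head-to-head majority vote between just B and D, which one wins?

B

Voters preferring B to D: 23; preferring D to B: 8.
B wins the head-to-head.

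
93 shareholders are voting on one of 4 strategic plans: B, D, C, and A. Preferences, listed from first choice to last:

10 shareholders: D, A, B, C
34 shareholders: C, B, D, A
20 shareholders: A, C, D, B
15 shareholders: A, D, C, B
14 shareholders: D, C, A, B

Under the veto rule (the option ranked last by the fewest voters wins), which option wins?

D

Last-place votes: B 49, D 0, C 10, A 34.
D is ranked last by the fewest voters, so D wins.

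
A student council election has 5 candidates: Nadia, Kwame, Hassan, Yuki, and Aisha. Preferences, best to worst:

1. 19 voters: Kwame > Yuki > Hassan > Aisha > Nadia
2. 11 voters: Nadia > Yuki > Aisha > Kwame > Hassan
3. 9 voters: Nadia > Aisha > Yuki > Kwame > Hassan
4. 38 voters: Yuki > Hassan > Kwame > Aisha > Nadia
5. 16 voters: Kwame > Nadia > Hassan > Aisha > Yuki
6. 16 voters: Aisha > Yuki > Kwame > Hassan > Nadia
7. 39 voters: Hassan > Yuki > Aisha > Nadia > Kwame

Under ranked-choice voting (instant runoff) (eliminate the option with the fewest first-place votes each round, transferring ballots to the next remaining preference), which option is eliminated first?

Round 1: Nadia 20, Kwame 35, Hassan 39, Yuki 38, Aisha 16. Eliminate Aisha.

Aisha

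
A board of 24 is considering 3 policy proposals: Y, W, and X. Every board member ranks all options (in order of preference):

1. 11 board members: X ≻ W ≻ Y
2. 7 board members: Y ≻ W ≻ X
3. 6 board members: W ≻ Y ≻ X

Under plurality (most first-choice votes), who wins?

X

First-place votes: Y 7, W 6, X 11.
X has the most first-place votes.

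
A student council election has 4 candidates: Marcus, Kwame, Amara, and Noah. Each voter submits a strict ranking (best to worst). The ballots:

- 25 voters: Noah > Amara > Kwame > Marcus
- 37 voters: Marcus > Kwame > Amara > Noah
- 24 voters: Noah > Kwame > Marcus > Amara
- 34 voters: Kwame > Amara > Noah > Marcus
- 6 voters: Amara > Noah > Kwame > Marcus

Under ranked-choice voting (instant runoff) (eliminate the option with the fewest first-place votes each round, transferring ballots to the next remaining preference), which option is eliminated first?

Round 1: Marcus 37, Kwame 34, Amara 6, Noah 49. Eliminate Amara.

Amara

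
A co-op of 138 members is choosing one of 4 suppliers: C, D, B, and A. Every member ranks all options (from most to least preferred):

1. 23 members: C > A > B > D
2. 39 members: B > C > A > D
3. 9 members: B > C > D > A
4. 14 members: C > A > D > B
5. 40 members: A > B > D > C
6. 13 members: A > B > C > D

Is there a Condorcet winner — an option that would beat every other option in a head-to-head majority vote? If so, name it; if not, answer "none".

Checking pairwise contests:
B beats C 101–37.
C beats D 98–40.
A beats B 90–48.
C beats A 85–53.
Every option loses at least one head-to-head, so there is no Condorcet winner.

none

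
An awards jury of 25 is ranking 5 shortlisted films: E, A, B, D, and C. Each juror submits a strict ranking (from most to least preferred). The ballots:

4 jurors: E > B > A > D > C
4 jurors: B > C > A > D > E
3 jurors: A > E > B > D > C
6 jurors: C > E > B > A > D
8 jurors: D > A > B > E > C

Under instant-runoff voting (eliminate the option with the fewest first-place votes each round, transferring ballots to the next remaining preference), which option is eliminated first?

Round 1: E 4, A 3, B 4, D 8, C 6. Eliminate A.

A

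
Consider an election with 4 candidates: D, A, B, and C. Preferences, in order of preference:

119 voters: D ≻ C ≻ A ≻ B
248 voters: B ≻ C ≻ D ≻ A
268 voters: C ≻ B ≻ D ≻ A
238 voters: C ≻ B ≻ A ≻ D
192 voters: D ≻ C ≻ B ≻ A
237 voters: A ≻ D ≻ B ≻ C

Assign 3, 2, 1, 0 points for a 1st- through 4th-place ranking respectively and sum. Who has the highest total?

C

D: 119·3 + 248·1 + 268·1 + 238·0 + 192·3 + 237·2 = 1923
A: 119·1 + 248·0 + 268·0 + 238·1 + 192·0 + 237·3 = 1068
B: 119·0 + 248·3 + 268·2 + 238·2 + 192·1 + 237·1 = 2185
C: 119·2 + 248·2 + 268·3 + 238·3 + 192·2 + 237·0 = 2636
C has the highest Borda score (2636).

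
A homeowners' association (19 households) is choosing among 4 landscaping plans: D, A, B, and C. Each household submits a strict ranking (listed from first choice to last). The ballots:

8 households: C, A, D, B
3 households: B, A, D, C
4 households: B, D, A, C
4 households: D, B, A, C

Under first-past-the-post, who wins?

First-place votes: D 4, A 0, B 7, C 8.
C has the most first-place votes.

C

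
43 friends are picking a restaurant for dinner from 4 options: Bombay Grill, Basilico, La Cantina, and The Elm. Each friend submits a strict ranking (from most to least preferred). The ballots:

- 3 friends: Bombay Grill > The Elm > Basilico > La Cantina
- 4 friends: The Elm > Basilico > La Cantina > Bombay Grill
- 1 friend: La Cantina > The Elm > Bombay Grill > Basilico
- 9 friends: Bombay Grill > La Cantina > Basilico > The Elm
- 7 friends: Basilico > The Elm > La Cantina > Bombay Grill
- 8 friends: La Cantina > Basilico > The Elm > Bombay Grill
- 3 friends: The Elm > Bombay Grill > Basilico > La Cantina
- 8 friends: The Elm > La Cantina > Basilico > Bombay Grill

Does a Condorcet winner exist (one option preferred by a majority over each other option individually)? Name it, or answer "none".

Checking pairwise contests:
Basilico beats Bombay Grill 27–16.
La Cantina beats Basilico 26–17.
The Elm beats La Cantina 25–18.
Basilico beats The Elm 24–19.
Every option loses at least one head-to-head, so there is no Condorcet winner.

none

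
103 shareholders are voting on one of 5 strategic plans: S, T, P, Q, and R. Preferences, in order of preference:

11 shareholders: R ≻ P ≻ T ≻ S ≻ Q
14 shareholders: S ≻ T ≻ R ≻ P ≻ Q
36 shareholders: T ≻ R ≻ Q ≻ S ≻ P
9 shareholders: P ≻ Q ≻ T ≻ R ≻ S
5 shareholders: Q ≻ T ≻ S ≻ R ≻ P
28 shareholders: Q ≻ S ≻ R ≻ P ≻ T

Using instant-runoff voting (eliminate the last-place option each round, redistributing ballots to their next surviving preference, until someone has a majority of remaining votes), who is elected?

T

Round 1: S 14, T 36, P 9, Q 33, R 11. Eliminate P.
Round 2: S 14, T 36, Q 42, R 11. Eliminate R.
Round 3: S 14, T 47, Q 42. Eliminate S.
Round 4: T 61, Q 42. T has a majority.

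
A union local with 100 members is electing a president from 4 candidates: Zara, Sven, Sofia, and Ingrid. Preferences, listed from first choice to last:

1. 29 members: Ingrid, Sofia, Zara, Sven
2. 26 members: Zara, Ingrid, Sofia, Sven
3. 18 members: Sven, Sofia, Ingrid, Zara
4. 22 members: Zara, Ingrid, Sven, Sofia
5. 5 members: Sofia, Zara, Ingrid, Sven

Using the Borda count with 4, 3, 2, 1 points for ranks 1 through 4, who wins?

Ingrid

Zara: 29·2 + 26·4 + 18·1 + 22·4 + 5·3 = 283
Sven: 29·1 + 26·1 + 18·4 + 22·2 + 5·1 = 176
Sofia: 29·3 + 26·2 + 18·3 + 22·1 + 5·4 = 235
Ingrid: 29·4 + 26·3 + 18·2 + 22·3 + 5·2 = 306
Ingrid has the highest Borda score (306).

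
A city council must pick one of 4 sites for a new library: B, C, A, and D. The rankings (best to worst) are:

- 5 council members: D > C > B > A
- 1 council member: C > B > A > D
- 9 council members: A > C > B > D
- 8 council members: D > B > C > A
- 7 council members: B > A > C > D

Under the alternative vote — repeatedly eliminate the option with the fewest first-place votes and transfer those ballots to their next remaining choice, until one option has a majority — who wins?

A

Round 1: B 7, C 1, A 9, D 13. Eliminate C.
Round 2: B 8, A 9, D 13. Eliminate B.
Round 3: A 17, D 13. A has a majority.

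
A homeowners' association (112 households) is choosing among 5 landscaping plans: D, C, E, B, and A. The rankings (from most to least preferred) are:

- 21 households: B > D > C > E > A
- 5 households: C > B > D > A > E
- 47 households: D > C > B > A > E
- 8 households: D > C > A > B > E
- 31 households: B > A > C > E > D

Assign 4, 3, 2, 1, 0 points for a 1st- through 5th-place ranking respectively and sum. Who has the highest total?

B

D: 21·3 + 5·2 + 47·4 + 8·4 + 31·0 = 293
C: 21·2 + 5·4 + 47·3 + 8·3 + 31·2 = 289
E: 21·1 + 5·0 + 47·0 + 8·0 + 31·1 = 52
B: 21·4 + 5·3 + 47·2 + 8·1 + 31·4 = 325
A: 21·0 + 5·1 + 47·1 + 8·2 + 31·3 = 161
B has the highest Borda score (325).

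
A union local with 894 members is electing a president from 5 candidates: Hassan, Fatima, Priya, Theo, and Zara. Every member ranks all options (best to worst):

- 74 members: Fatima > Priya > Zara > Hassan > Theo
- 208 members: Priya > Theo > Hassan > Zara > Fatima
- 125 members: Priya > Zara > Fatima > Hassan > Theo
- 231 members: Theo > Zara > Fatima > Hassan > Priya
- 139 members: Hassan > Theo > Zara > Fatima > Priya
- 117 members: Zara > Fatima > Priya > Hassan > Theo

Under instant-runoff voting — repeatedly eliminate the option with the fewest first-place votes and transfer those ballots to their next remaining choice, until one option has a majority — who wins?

Priya

Round 1: Hassan 139, Fatima 74, Priya 333, Theo 231, Zara 117. Eliminate Fatima.
Round 2: Hassan 139, Priya 407, Theo 231, Zara 117. Eliminate Zara.
Round 3: Hassan 139, Priya 524, Theo 231. Priya has a majority.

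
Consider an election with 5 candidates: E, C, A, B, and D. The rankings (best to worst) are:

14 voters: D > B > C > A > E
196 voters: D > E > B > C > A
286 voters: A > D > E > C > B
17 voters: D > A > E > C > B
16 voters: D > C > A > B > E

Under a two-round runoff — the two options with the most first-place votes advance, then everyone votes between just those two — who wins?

Round 1 first-place votes: E 0, C 0, A 286, B 0, D 243.
A and D advance.
Runoff: A is preferred to D by 286 voters; D by 243.
A wins the runoff.

A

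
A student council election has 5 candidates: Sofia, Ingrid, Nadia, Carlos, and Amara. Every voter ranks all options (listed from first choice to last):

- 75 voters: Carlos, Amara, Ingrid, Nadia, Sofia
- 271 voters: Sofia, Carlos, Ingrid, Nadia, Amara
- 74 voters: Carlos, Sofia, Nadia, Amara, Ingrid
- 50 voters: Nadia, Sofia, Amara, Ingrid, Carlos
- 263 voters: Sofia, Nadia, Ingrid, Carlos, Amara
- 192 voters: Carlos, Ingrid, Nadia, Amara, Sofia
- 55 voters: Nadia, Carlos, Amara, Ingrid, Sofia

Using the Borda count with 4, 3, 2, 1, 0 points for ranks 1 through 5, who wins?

Carlos

Sofia: 75·0 + 271·4 + 74·3 + 50·3 + 263·4 + 192·0 + 55·0 = 2508
Ingrid: 75·2 + 271·2 + 74·0 + 50·1 + 263·2 + 192·3 + 55·1 = 1899
Nadia: 75·1 + 271·1 + 74·2 + 50·4 + 263·3 + 192·2 + 55·4 = 2087
Carlos: 75·4 + 271·3 + 74·4 + 50·0 + 263·1 + 192·4 + 55·3 = 2605
Amara: 75·3 + 271·0 + 74·1 + 50·2 + 263·0 + 192·1 + 55·2 = 701
Carlos has the highest Borda score (2605).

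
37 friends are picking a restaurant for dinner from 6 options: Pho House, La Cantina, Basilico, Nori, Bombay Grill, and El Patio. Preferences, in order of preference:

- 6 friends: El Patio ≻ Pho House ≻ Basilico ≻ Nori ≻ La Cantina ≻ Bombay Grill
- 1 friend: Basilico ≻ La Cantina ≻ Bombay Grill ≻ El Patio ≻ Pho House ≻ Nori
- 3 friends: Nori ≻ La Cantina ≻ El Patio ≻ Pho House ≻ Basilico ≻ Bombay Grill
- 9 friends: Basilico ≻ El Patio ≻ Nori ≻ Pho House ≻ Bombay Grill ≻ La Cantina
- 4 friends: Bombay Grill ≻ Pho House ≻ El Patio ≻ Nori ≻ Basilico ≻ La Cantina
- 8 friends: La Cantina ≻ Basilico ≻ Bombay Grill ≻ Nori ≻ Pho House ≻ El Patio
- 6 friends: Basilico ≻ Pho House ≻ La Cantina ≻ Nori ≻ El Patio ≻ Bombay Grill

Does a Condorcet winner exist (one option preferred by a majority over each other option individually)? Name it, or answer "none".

Basilico

Basilico vs Pho House: 24–13 for Basilico.
Basilico vs La Cantina: 26–11 for Basilico.
Basilico vs Nori: 30–7 for Basilico.
Basilico vs Bombay Grill: 33–4 for Basilico.
Basilico vs El Patio: 24–13 for Basilico.
Basilico beats every other option head-to-head.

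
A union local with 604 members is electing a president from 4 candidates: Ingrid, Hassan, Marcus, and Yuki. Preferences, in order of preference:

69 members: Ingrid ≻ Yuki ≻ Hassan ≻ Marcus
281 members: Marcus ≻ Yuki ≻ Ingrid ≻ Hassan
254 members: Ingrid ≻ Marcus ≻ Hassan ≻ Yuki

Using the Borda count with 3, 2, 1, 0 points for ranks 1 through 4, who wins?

Ingrid: 69·3 + 281·1 + 254·3 = 1250
Hassan: 69·1 + 281·0 + 254·1 = 323
Marcus: 69·0 + 281·3 + 254·2 = 1351
Yuki: 69·2 + 281·2 + 254·0 = 700
Marcus has the highest Borda score (1351).

Marcus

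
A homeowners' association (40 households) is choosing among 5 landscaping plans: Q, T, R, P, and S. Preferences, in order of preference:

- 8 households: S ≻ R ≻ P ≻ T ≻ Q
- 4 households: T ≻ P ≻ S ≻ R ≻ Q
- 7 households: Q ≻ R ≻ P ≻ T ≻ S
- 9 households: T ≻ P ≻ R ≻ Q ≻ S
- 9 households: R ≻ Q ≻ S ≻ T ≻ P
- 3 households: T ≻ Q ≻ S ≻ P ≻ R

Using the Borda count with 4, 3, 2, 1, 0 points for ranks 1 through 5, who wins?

R

Q: 8·0 + 4·0 + 7·4 + 9·1 + 9·3 + 3·3 = 73
T: 8·1 + 4·4 + 7·1 + 9·4 + 9·1 + 3·4 = 88
R: 8·3 + 4·1 + 7·3 + 9·2 + 9·4 + 3·0 = 103
P: 8·2 + 4·3 + 7·2 + 9·3 + 9·0 + 3·1 = 72
S: 8·4 + 4·2 + 7·0 + 9·0 + 9·2 + 3·2 = 64
R has the highest Borda score (103).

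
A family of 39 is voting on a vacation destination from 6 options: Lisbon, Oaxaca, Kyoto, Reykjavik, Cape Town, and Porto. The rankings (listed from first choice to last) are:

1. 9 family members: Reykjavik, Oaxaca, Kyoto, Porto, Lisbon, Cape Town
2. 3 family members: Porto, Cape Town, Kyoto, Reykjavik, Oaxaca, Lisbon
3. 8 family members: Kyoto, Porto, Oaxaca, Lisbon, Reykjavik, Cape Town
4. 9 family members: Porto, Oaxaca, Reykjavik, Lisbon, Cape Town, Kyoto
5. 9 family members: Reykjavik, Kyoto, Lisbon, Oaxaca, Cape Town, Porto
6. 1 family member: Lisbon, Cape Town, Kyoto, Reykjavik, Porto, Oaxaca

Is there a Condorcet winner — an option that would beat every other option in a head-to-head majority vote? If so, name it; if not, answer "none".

none

Checking pairwise contests:
Oaxaca beats Lisbon 29–10.
Kyoto beats Oaxaca 21–18.
Reykjavik beats Kyoto 27–12.
Porto beats Reykjavik 20–19.
Lisbon beats Cape Town 36–3.
Kyoto beats Porto 27–12.
Every option loses at least one head-to-head, so there is no Condorcet winner.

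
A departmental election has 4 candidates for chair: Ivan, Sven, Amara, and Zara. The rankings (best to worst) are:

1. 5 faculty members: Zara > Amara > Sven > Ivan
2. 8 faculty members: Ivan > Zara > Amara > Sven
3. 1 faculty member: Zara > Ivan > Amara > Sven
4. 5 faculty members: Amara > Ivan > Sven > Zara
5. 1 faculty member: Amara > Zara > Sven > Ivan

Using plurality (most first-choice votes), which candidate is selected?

Ivan

First-place votes: Ivan 8, Sven 0, Amara 6, Zara 6.
Ivan has the most first-place votes.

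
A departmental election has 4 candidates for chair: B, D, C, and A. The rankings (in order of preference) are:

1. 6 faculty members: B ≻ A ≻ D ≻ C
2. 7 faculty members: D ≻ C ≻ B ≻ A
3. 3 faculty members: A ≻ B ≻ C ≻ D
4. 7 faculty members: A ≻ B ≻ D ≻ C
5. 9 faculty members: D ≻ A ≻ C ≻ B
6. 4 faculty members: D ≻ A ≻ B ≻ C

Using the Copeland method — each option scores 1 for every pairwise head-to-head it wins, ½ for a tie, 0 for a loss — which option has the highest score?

D

B: beats C; loses to D and A → score 1.
D: beats B, C, and A → score 3.
C: loses to B, D, and A → score 0.
A: beats B and C; loses to D → score 2.
D has the best pairwise record.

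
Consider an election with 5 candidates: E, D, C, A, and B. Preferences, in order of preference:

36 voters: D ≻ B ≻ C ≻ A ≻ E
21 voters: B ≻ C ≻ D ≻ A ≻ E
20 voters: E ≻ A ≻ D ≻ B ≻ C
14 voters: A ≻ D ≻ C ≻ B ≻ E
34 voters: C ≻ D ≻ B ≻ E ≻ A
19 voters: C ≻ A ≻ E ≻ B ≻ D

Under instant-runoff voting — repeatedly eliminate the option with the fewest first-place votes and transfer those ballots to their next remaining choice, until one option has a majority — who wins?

Round 1: E 20, D 36, C 53, A 14, B 21. Eliminate A.
Round 2: E 20, D 50, C 53, B 21. Eliminate E.
Round 3: D 70, C 53, B 21. Eliminate B.
Round 4: D 70, C 74. C has a majority.

C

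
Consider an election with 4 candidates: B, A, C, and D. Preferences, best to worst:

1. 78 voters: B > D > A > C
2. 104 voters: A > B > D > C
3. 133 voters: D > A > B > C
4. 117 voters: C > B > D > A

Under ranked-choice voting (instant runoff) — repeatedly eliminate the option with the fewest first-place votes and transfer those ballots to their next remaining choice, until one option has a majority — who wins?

Round 1: B 78, A 104, C 117, D 133. Eliminate B.
Round 2: A 104, C 117, D 211. Eliminate A.
Round 3: C 117, D 315. D has a majority.

D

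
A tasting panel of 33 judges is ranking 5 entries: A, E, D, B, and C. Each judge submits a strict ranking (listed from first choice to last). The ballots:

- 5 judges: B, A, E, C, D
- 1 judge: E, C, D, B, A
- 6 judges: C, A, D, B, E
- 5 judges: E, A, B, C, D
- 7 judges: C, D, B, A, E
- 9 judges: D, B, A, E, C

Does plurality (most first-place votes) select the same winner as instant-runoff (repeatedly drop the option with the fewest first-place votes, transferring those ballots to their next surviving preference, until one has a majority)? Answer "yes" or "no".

Plurality — first-place votes: A 0, E 6, D 9, B 5, C 13. Winner: C.
Instant-runoff — R1 A 0, E 6, D 9, B 5, C 13 (A out); R2 E 6, D 9, B 5, C 13 (B out); R3 E 11, D 9, C 13 (D out); R4 E 20, C 13 (E winner). Winner: E.
The two methods disagree.

no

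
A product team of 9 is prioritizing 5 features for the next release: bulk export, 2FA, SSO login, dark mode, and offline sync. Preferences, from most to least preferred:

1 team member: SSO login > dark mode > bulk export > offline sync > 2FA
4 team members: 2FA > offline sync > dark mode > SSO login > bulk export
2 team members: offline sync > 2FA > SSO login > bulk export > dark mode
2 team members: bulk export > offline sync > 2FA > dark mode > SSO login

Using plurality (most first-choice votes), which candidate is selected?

First-place votes: bulk export 2, 2FA 4, SSO login 1, dark mode 0, offline sync 2.
2FA has the most first-place votes.

2FA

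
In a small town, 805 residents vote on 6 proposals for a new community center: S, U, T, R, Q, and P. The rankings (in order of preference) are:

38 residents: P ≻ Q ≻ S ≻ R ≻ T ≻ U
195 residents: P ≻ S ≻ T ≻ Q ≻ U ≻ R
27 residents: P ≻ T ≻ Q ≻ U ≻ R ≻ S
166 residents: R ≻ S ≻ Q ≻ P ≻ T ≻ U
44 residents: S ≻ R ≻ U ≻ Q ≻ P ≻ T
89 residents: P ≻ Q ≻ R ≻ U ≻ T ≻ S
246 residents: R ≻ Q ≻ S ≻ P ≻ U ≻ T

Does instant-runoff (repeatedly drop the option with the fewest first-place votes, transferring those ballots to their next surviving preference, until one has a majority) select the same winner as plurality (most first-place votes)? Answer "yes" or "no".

Instant-runoff — R1 S 44, U 0, T 0, R 412, Q 0, P 349 (R winner). Winner: R.
Plurality — first-place votes: S 44, U 0, T 0, R 412, Q 0, P 349. Winner: R.
The two methods agree.

yes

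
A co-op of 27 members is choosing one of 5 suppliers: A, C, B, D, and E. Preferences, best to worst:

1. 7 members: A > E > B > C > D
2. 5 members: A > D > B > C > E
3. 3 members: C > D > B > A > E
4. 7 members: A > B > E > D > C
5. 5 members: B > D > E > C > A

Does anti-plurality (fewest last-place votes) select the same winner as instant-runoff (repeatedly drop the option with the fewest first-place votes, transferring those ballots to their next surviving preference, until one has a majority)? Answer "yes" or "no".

no

Anti-plurality — last-place votes: A 5, C 7, B 0, D 7, E 8. Winner: B.
Instant-runoff — R1 A 19, C 3, B 5, D 0, E 0 (A winner). Winner: A.
The two methods disagree.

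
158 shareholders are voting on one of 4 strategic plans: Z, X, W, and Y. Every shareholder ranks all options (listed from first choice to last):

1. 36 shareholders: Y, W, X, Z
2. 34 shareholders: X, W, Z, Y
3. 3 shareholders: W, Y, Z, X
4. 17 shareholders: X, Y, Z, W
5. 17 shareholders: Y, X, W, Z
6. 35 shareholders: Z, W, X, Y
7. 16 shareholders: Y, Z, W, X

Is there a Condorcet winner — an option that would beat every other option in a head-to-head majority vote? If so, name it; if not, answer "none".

Checking pairwise contests:
X beats Z 104–54.
W beats X 90–68.
Y beats W 86–72.
X beats Y 86–72.
Every option loses at least one head-to-head, so there is no Condorcet winner.

none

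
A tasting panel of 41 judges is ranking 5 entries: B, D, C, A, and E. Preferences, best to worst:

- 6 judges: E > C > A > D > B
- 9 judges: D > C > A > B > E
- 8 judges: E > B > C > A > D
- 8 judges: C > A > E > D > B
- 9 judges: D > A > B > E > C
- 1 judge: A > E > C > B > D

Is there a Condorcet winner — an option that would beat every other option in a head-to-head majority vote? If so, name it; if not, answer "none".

none

Checking pairwise contests:
D beats B 32–9.
C beats D 23–18.
E beats C 24–17.
C beats A 31–10.
A beats E 27–14.
Every option loses at least one head-to-head, so there is no Condorcet winner.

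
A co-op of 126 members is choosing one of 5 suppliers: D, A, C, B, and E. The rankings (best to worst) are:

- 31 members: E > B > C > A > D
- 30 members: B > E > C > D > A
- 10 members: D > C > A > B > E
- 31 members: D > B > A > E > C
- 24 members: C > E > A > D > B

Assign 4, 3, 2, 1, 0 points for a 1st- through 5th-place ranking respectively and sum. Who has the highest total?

D: 31·0 + 30·1 + 10·4 + 31·4 + 24·1 = 218
A: 31·1 + 30·0 + 10·2 + 31·2 + 24·2 = 161
C: 31·2 + 30·2 + 10·3 + 31·0 + 24·4 = 248
B: 31·3 + 30·4 + 10·1 + 31·3 + 24·0 = 316
E: 31·4 + 30·3 + 10·0 + 31·1 + 24·3 = 317
E has the highest Borda score (317).

E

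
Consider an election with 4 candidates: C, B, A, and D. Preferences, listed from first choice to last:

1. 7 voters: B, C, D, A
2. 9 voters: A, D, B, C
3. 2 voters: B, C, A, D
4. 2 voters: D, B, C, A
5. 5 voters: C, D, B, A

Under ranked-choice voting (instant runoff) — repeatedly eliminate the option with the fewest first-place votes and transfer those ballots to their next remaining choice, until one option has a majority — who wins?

B

Round 1: C 5, B 9, A 9, D 2. Eliminate D.
Round 2: C 5, B 11, A 9. Eliminate C.
Round 3: B 16, A 9. B has a majority.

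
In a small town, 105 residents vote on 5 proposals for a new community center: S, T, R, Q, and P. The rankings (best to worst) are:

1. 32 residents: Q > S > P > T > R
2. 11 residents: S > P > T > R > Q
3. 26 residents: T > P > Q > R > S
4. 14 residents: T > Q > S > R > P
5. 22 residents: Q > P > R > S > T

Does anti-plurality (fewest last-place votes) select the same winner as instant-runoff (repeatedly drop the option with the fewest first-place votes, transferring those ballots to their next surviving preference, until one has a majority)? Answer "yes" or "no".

Anti-plurality — last-place votes: S 26, T 22, R 32, Q 11, P 14. Winner: Q.
Instant-runoff — R1 S 11, T 40, R 0, Q 54, P 0 (Q winner). Winner: Q.
The two methods agree.

yes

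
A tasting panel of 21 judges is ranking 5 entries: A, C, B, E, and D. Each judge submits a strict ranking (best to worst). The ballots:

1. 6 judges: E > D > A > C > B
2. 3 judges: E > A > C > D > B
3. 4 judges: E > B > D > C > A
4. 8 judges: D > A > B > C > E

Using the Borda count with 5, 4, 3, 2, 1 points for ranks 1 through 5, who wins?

D

A: 6·3 + 3·4 + 4·1 + 8·4 = 66
C: 6·2 + 3·3 + 4·2 + 8·2 = 45
B: 6·1 + 3·1 + 4·4 + 8·3 = 49
E: 6·5 + 3·5 + 4·5 + 8·1 = 73
D: 6·4 + 3·2 + 4·3 + 8·5 = 82
D has the highest Borda score (82).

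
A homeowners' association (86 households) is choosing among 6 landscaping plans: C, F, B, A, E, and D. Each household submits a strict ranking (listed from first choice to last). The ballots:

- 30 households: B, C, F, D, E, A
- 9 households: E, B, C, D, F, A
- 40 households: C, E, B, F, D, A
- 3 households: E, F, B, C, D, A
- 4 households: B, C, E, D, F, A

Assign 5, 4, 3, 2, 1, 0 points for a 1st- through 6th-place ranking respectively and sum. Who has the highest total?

C: 30·4 + 9·3 + 40·5 + 3·2 + 4·4 = 369
F: 30·3 + 9·1 + 40·2 + 3·4 + 4·1 = 195
B: 30·5 + 9·4 + 40·3 + 3·3 + 4·5 = 335
A: 30·0 + 9·0 + 40·0 + 3·0 + 4·0 = 0
E: 30·1 + 9·5 + 40·4 + 3·5 + 4·3 = 262
D: 30·2 + 9·2 + 40·1 + 3·1 + 4·2 = 129
C has the highest Borda score (369).

C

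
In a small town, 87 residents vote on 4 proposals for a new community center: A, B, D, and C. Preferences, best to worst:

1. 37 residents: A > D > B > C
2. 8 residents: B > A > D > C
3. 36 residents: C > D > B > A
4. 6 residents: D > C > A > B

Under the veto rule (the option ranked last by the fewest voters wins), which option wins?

Last-place votes: A 36, B 6, D 0, C 45.
D is ranked last by the fewest voters, so D wins.

D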